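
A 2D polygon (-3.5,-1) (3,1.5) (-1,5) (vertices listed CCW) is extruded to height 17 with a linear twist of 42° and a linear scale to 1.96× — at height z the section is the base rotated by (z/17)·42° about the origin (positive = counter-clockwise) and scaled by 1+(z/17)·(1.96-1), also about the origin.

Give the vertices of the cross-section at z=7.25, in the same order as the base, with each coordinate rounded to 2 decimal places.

t = z/height = 7.25/17 = 0.426471
s = 1 + (scale-1)·z/height = 1 + (1.96-1)·7.25/17 = 1.409412
θ = twist·z/height = 42°·7.25/17 = 17.9118° = 0.312619 rad
cos θ = 0.951531, sin θ = 0.307552 (intermediates below are computed at full precision and shown rounded to 5 d.p.)
v1: (-3.5,-1) → rotate → (-3.02281,-2.02796) → ×s → (-4.26038,-2.85824) → (-4.26,-2.86)
v2: (3,1.5) → rotate → (2.39327,2.34995) → ×s → (3.37310,3.31205) → (3.37,3.31)
v3: (-1,5) → rotate → (-2.48929,4.45010) → ×s → (-3.50844,6.27203) → (-3.51,6.27)

Cross-section at z=7.25: (-4.26,-2.86) (3.37,3.31) (-3.51,6.27)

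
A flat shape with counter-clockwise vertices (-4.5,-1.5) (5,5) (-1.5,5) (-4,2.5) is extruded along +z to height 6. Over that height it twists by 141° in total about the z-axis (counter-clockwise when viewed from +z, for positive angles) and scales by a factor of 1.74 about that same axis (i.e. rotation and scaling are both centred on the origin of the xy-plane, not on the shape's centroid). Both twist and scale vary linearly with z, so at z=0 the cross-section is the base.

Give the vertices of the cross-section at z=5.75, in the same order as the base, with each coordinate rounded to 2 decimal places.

t = z/height = 5.75/6 = 0.958333
s = 1 + (scale-1)·z/height = 1 + (1.74-1)·5.75/6 = 1.709167
θ = twist·z/height = 141°·5.75/6 = 135.1250° = 2.358376 rad
cos θ = -0.708648, sin θ = 0.705562 (intermediates below are computed at full precision and shown rounded to 5 d.p.)
v1: (-4.5,-1.5) → rotate → (4.24726,-2.11206) → ×s → (7.25927,-3.60986) → (7.26,-3.61)
v2: (5,5) → rotate → (-7.07105,-0.01543) → ×s → (-12.08560,-0.02637) → (-12.09,-0.03)
v3: (-1.5,5) → rotate → (-2.46484,-4.60158) → ×s → (-4.21282,-7.86487) → (-4.21,-7.86)
v4: (-4,2.5) → rotate → (1.07068,-4.59387) → ×s → (1.82998,-7.85169) → (1.83,-7.85)

Cross-section at z=5.75: (7.26,-3.61) (-12.09,-0.03) (-4.21,-7.86) (1.83,-7.85)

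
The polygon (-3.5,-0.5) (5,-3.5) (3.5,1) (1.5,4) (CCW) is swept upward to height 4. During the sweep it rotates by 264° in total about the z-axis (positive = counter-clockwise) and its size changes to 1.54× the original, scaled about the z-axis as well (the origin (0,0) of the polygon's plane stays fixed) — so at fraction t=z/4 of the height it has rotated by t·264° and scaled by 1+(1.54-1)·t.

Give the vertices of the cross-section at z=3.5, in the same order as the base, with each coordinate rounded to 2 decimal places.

t = z/height = 3.5/4 = 0.875
s = 1 + (scale-1)·z/height = 1 + (1.54-1)·3.5/4 = 1.472500
θ = twist·z/height = 264°·3.5/4 = 231.0000° = 4.031711 rad
cos θ = -0.629320, sin θ = -0.777146 (intermediates below are computed at full precision and shown rounded to 5 d.p.)
v1: (-3.5,-0.5) → rotate → (1.81405,3.03467) → ×s → (2.67119,4.46855) → (2.67,4.47)
v2: (5,-3.5) → rotate → (-5.86661,-1.68311) → ×s → (-8.63859,-2.47838) → (-8.64,-2.48)
v3: (3.5,1) → rotate → (-1.42548,-3.34933) → ×s → (-2.09901,-4.93189) → (-2.10,-4.93)
v4: (1.5,4) → rotate → (2.16460,-3.68300) → ×s → (3.18738,-5.42322) → (3.19,-5.42)

Cross-section at z=3.5: (2.67,4.47) (-8.64,-2.48) (-2.10,-4.93) (3.19,-5.42)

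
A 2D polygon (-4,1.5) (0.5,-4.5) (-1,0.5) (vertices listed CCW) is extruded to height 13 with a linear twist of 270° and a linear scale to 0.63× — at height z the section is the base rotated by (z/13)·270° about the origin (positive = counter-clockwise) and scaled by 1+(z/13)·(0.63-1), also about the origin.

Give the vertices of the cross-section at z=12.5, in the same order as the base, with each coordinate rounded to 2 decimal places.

t = z/height = 12.5/13 = 0.961538
s = 1 + (scale-1)·z/height = 1 + (0.63-1)·12.5/13 = 0.644231
θ = twist·z/height = 270°·12.5/13 = 259.6154° = 4.531143 rad
cos θ = -0.180255, sin θ = -0.983620 (intermediates below are computed at full precision and shown rounded to 5 d.p.)
v1: (-4,1.5) → rotate → (2.19645,3.66410) → ×s → (1.41502,2.36052) → (1.42,2.36)
v2: (0.5,-4.5) → rotate → (-4.51642,0.31934) → ×s → (-2.90961,0.20573) → (-2.91,0.21)
v3: (-1,0.5) → rotate → (0.67206,0.89349) → ×s → (0.43296,0.57562) → (0.43,0.58)

Cross-section at z=12.5: (1.42,2.36) (-2.91,0.21) (0.43,0.58)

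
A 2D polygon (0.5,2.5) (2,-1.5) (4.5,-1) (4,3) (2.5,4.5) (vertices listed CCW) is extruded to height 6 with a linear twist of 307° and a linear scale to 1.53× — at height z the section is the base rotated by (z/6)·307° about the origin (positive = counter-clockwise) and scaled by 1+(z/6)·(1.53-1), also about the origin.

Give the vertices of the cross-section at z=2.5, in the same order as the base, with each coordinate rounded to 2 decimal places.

Cross-section at z=2.5: (-2.78,-1.39) (-0.06,3.05) (-2.41,5.08) (-5.89,1.60) (-6.21,-0.97)

t = z/height = 2.5/6 = 0.416667
s = 1 + (scale-1)·z/height = 1 + (1.53-1)·2.5/6 = 1.220833
θ = twist·z/height = 307°·2.5/6 = 127.9167° = 2.232567 rad
cos θ = -0.614515, sin θ = 0.788905 (intermediates below are computed at full precision and shown rounded to 5 d.p.)
v1: (0.5,2.5) → rotate → (-2.27952,-1.14183) → ×s → (-2.78291,-1.39399) → (-2.78,-1.39)
v2: (2,-1.5) → rotate → (-0.04567,2.49958) → ×s → (-0.05576,3.05157) → (-0.06,3.05)
v3: (4.5,-1) → rotate → (-1.97641,4.16459) → ×s → (-2.41287,5.08427) → (-2.41,5.08)
v4: (4,3) → rotate → (-4.82477,1.31208) → ×s → (-5.89025,1.60183) → (-5.89,1.60)
v5: (2.5,4.5) → rotate → (-5.08636,-0.79305) → ×s → (-6.20960,-0.96819) → (-6.21,-0.97)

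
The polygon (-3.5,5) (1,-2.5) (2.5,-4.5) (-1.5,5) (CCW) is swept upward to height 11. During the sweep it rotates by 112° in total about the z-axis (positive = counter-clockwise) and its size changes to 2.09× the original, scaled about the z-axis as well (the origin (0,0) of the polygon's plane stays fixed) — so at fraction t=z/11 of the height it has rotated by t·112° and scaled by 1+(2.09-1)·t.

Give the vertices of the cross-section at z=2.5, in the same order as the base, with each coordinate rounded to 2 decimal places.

Cross-section at z=2.5: (-6.62,3.76) (2.47,-2.28) (5.23,-3.73) (-4.37,4.83)

t = z/height = 2.5/11 = 0.227273
s = 1 + (scale-1)·z/height = 1 + (2.09-1)·2.5/11 = 1.247727
θ = twist·z/height = 112°·2.5/11 = 25.4545° = 0.444266 rad
cos θ = 0.902927, sin θ = 0.429795 (intermediates below are computed at full precision and shown rounded to 5 d.p.)
v1: (-3.5,5) → rotate → (-5.30922,3.01035) → ×s → (-6.62446,3.75610) → (-6.62,3.76)
v2: (1,-2.5) → rotate → (1.97741,-1.82752) → ×s → (2.46727,-2.28025) → (2.47,-2.28)
v3: (2.5,-4.5) → rotate → (4.19139,-2.98868) → ×s → (5.22972,-3.72906) → (5.23,-3.73)
v4: (-1.5,5) → rotate → (-3.50336,3.86994) → ×s → (-4.37124,4.82863) → (-4.37,4.83)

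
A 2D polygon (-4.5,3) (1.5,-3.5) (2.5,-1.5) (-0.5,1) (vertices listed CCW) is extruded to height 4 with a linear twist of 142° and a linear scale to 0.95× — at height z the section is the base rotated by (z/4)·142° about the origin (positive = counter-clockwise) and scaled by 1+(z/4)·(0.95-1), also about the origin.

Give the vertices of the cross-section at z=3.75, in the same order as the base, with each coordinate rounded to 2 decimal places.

Cross-section at z=3.75: (0.85,-5.09) (1.46,3.32) (-0.59,2.72) (-0.37,-1.00)

t = z/height = 3.75/4 = 0.9375
s = 1 + (scale-1)·z/height = 1 + (0.95-1)·3.75/4 = 0.953125
θ = twist·z/height = 142°·3.75/4 = 133.1250° = 2.323470 rad
cos θ = -0.683592, sin θ = 0.729864 (intermediates below are computed at full precision and shown rounded to 5 d.p.)
v1: (-4.5,3) → rotate → (0.88657,-5.33517) → ×s → (0.84502,-5.08508) → (0.85,-5.09)
v2: (1.5,-3.5) → rotate → (1.52914,3.48737) → ×s → (1.45746,3.32390) → (1.46,3.32)
v3: (2.5,-1.5) → rotate → (-0.61418,2.85005) → ×s → (-0.58539,2.71645) → (-0.59,2.72)
v4: (-0.5,1) → rotate → (-0.38807,-1.04852) → ×s → (-0.36988,-0.99937) → (-0.37,-1.00)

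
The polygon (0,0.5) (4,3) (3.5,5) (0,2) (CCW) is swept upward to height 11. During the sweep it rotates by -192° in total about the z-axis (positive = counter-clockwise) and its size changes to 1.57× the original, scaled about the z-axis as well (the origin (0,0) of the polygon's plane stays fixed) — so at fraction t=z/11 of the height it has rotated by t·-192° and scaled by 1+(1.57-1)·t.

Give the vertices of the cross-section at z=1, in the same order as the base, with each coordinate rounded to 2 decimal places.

t = z/height = 1/11 = 0.0909091
s = 1 + (scale-1)·z/height = 1 + (1.57-1)·1/11 = 1.051818
θ = twist·z/height = -192°·1/11 = -17.4545° = -0.304639 rad
cos θ = 0.953955, sin θ = -0.299949 (intermediates below are computed at full precision and shown rounded to 5 d.p.)
v1: (0,0.5) → rotate → (0.14997,0.47698) → ×s → (0.15775,0.50169) → (0.16,0.50)
v2: (4,3) → rotate → (4.71567,1.66207) → ×s → (4.96003,1.74819) → (4.96,1.75)
v3: (3.5,5) → rotate → (4.83859,3.71995) → ×s → (5.08932,3.91272) → (5.09,3.91)
v4: (0,2) → rotate → (0.59990,1.90791) → ×s → (0.63098,2.00677) → (0.63,2.01)

Cross-section at z=1: (0.16,0.50) (4.96,1.75) (5.09,3.91) (0.63,2.01)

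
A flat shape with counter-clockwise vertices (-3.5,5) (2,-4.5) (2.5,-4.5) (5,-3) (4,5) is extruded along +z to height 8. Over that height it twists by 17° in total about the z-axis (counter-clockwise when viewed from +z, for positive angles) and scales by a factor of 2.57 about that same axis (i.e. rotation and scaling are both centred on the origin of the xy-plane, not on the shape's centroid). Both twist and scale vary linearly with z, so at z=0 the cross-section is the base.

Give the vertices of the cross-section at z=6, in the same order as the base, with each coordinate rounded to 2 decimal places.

t = z/height = 6/8 = 0.75
s = 1 + (scale-1)·z/height = 1 + (2.57-1)·6/8 = 2.177500
θ = twist·z/height = 17°·6/8 = 12.7500° = 0.222529 rad
cos θ = 0.975342, sin θ = 0.220697 (intermediates below are computed at full precision and shown rounded to 5 d.p.)
v1: (-3.5,5) → rotate → (-4.51719,4.10427) → ×s → (-9.83617,8.93705) → (-9.84,8.94)
v2: (2,-4.5) → rotate → (2.94382,-3.94765) → ×s → (6.41017,-8.59600) → (6.41,-8.60)
v3: (2.5,-4.5) → rotate → (3.43149,-3.83730) → ×s → (7.47208,-8.35571) → (7.47,-8.36)
v4: (5,-3) → rotate → (5.53880,-1.82254) → ×s → (12.06075,-3.96858) → (12.06,-3.97)
v5: (4,5) → rotate → (2.79788,5.75950) → ×s → (6.09239,12.54131) → (6.09,12.54)

Cross-section at z=6: (-9.84,8.94) (6.41,-8.60) (7.47,-8.36) (12.06,-3.97) (6.09,12.54)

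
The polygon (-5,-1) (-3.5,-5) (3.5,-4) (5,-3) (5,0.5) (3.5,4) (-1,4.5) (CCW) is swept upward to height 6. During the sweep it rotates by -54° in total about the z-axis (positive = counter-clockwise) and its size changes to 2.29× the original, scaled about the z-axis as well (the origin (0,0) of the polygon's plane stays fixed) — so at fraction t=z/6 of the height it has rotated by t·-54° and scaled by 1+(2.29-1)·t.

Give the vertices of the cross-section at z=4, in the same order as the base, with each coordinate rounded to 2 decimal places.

Cross-section at z=4: (-8.62,3.96) (-10.73,-3.70) (0.89,-9.85) (4.24,-9.98) (8.07,-4.71) (9.64,2.19) (3.41,7.86)

t = z/height = 4/6 = 0.666667
s = 1 + (scale-1)·z/height = 1 + (2.29-1)·4/6 = 1.860000
θ = twist·z/height = -54°·4/6 = -36.0000° = -0.628319 rad
cos θ = 0.809017, sin θ = -0.587785 (intermediates below are computed at full precision and shown rounded to 5 d.p.)
v1: (-5,-1) → rotate → (-4.63287,2.12991) → ×s → (-8.61714,3.96163) → (-8.62,3.96)
v2: (-3.5,-5) → rotate → (-5.77049,-1.98784) → ×s → (-10.73310,-3.69738) → (-10.73,-3.70)
v3: (3.5,-4) → rotate → (0.48042,-5.29332) → ×s → (0.89358,-9.84557) → (0.89,-9.85)
v4: (5,-3) → rotate → (2.28173,-5.36598) → ×s → (4.24402,-9.98072) → (4.24,-9.98)
v5: (5,0.5) → rotate → (4.33898,-2.53442) → ×s → (8.07050,-4.71402) → (8.07,-4.71)
v6: (3.5,4) → rotate → (5.18270,1.17882) → ×s → (9.63982,2.19260) → (9.64,2.19)
v7: (-1,4.5) → rotate → (1.83602,4.22836) → ×s → (3.41499,7.86475) → (3.41,7.86)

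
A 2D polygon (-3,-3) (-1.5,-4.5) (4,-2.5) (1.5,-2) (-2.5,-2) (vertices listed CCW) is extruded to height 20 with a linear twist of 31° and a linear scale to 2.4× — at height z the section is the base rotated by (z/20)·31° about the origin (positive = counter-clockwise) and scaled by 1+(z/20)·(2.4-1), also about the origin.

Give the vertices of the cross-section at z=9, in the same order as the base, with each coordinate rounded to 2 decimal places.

Cross-section at z=9: (-3.57,-5.92) (-0.60,-7.71) (7.31,-2.38) (3.16,-2.57) (-3.17,-4.15)

t = z/height = 9/20 = 0.45
s = 1 + (scale-1)·z/height = 1 + (2.4-1)·9/20 = 1.630000
θ = twist·z/height = 31°·9/20 = 13.9500° = 0.243473 rad
cos θ = 0.970506, sin θ = 0.241075 (intermediates below are computed at full precision and shown rounded to 5 d.p.)
v1: (-3,-3) → rotate → (-2.18829,-3.63474) → ×s → (-3.56692,-5.92463) → (-3.57,-5.92)
v2: (-1.5,-4.5) → rotate → (-0.37092,-4.72889) → ×s → (-0.60460,-7.70809) → (-0.60,-7.71)
v3: (4,-2.5) → rotate → (4.48471,-1.46197) → ×s → (7.31008,-2.38300) → (7.31,-2.38)
v4: (1.5,-2) → rotate → (1.93791,-1.57940) → ×s → (3.15879,-2.57442) → (3.16,-2.57)
v5: (-2.5,-2) → rotate → (-1.94412,-2.54370) → ×s → (-3.16891,-4.14623) → (-3.17,-4.15)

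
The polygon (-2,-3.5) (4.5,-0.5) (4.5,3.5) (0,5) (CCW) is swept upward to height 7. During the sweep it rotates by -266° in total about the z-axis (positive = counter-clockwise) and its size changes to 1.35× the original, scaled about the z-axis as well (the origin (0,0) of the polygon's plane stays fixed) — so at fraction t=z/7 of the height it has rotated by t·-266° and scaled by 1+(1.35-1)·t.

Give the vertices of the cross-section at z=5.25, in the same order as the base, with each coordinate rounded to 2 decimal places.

Cross-section at z=5.25: (3.86,3.32) (-5.14,2.49) (-6.83,-2.27) (-2.11,-5.95)

t = z/height = 5.25/7 = 0.75
s = 1 + (scale-1)·z/height = 1 + (1.35-1)·5.25/7 = 1.262500
θ = twist·z/height = -266°·5.25/7 = -199.5000° = -3.481932 rad
cos θ = -0.942641, sin θ = 0.333807 (intermediates below are computed at full precision and shown rounded to 5 d.p.)
v1: (-2,-3.5) → rotate → (3.05361,2.63163) → ×s → (3.85518,3.32243) → (3.86,3.32)
v2: (4.5,-0.5) → rotate → (-4.07498,1.97345) → ×s → (-5.14467,2.49148) → (-5.14,2.49)
v3: (4.5,3.5) → rotate → (-5.41021,-1.79711) → ×s → (-6.83039,-2.26886) → (-6.83,-2.27)
v4: (0,5) → rotate → (-1.66903,-4.71321) → ×s → (-2.10716,-5.95042) → (-2.11,-5.95)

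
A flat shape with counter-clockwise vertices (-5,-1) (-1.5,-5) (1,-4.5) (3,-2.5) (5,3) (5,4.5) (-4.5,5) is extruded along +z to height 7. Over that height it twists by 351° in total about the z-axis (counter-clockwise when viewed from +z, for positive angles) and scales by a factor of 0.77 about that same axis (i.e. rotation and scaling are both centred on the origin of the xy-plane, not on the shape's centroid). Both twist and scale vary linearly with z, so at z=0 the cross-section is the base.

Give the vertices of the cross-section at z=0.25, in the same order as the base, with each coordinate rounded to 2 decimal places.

t = z/height = 0.25/7 = 0.0357143
s = 1 + (scale-1)·z/height = 1 + (0.77-1)·0.25/7 = 0.991786
θ = twist·z/height = 351°·0.25/7 = 12.5357° = 0.218789 rad
cos θ = 0.976161, sin θ = 0.217048 (intermediates below are computed at full precision and shown rounded to 5 d.p.)
v1: (-5,-1) → rotate → (-4.66376,-2.06140) → ×s → (-4.62545,-2.04447) → (-4.63,-2.04)
v2: (-1.5,-5) → rotate → (-0.37900,-5.20638) → ×s → (-0.37589,-5.16361) → (-0.38,-5.16)
v3: (1,-4.5) → rotate → (1.95288,-4.17568) → ×s → (1.93684,-4.14138) → (1.94,-4.14)
v4: (3,-2.5) → rotate → (3.47110,-1.78926) → ×s → (3.44259,-1.77456) → (3.44,-1.77)
v5: (5,3) → rotate → (4.22966,4.01372) → ×s → (4.19492,3.98075) → (4.19,3.98)
v6: (5,4.5) → rotate → (3.90409,5.47796) → ×s → (3.87202,5.43297) → (3.87,5.43)
v7: (-4.5,5) → rotate → (-5.47796,3.90409) → ×s → (-5.43297,3.87202) → (-5.43,3.87)

Cross-section at z=0.25: (-4.63,-2.04) (-0.38,-5.16) (1.94,-4.14) (3.44,-1.77) (4.19,3.98) (3.87,5.43) (-5.43,3.87)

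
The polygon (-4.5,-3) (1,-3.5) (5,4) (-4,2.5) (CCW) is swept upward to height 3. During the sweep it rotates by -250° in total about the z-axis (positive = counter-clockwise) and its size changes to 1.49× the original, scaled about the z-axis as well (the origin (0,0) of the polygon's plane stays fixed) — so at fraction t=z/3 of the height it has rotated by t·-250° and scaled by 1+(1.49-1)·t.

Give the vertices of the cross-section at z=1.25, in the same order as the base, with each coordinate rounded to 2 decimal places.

Cross-section at z=1.25: (-2.18,6.14) (-4.38,-0.14) (3.20,-7.02) (4.10,3.93)

t = z/height = 1.25/3 = 0.416667
s = 1 + (scale-1)·z/height = 1 + (1.49-1)·1.25/3 = 1.204167
θ = twist·z/height = -250°·1.25/3 = -104.1667° = -1.818051 rad
cos θ = -0.244743, sin θ = -0.969588 (intermediates below are computed at full precision and shown rounded to 5 d.p.)
v1: (-4.5,-3) → rotate → (-1.80742,5.09738) → ×s → (-2.17643,6.13809) → (-2.18,6.14)
v2: (1,-3.5) → rotate → (-3.63830,-0.11299) → ×s → (-4.38112,-0.13605) → (-4.38,-0.14)
v3: (5,4) → rotate → (2.65463,-5.82691) → ×s → (3.19662,-7.01657) → (3.20,-7.02)
v4: (-4,2.5) → rotate → (3.40294,3.26649) → ×s → (4.09771,3.93340) → (4.10,3.93)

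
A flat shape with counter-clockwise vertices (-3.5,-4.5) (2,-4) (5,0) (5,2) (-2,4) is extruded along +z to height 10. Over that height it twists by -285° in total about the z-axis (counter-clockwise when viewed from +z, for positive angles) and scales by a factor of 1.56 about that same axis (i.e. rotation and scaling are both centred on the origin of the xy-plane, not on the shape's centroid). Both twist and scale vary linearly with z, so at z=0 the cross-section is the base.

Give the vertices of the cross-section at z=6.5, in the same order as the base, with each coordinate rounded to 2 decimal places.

Cross-section at z=6.5: (5.32,5.68) (-2.22,5.68) (-6.79,0.62) (-7.04,-2.09) (2.22,-5.68)

t = z/height = 6.5/10 = 0.65
s = 1 + (scale-1)·z/height = 1 + (1.56-1)·6.5/10 = 1.364000
θ = twist·z/height = -285°·6.5/10 = -185.2500° = -3.233222 rad
cos θ = -0.995805, sin θ = 0.091502 (intermediates below are computed at full precision and shown rounded to 5 d.p.)
v1: (-3.5,-4.5) → rotate → (3.89707,4.16087) → ×s → (5.31561,5.67542) → (5.32,5.68)
v2: (2,-4) → rotate → (-1.62560,4.16622) → ×s → (-2.21732,5.68273) → (-2.22,5.68)
v3: (5,0) → rotate → (-4.97902,0.45751) → ×s → (-6.79139,0.62404) → (-6.79,0.62)
v4: (5,2) → rotate → (-5.16203,-1.53410) → ×s → (-7.04101,-2.09251) → (-7.04,-2.09)
v5: (-2,4) → rotate → (1.62560,-4.16622) → ×s → (2.21732,-5.68273) → (2.22,-5.68)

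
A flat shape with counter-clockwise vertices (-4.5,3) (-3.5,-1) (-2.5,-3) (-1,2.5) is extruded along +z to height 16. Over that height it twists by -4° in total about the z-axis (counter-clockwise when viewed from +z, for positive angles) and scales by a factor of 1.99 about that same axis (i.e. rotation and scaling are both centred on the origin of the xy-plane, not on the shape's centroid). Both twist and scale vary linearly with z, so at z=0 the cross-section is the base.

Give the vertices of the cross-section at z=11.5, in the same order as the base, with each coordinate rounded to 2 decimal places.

t = z/height = 11.5/16 = 0.71875
s = 1 + (scale-1)·z/height = 1 + (1.99-1)·11.5/16 = 1.711563
θ = twist·z/height = -4°·11.5/16 = -2.8750° = -0.050178 rad
cos θ = 0.998741, sin θ = -0.050157 (intermediates below are computed at full precision and shown rounded to 5 d.p.)
v1: (-4.5,3) → rotate → (-4.34386,3.22193) → ×s → (-7.43480,5.51454) → (-7.43,5.51)
v2: (-3.5,-1) → rotate → (-3.54575,-0.82319) → ×s → (-6.06878,-1.40894) → (-6.07,-1.41)
v3: (-2.5,-3) → rotate → (-2.64732,-2.87083) → ×s → (-4.53106,-4.91361) → (-4.53,-4.91)
v4: (-1,2.5) → rotate → (-0.87335,2.54701) → ×s → (-1.49479,4.35937) → (-1.49,4.36)

Cross-section at z=11.5: (-7.43,5.51) (-6.07,-1.41) (-4.53,-4.91) (-1.49,4.36)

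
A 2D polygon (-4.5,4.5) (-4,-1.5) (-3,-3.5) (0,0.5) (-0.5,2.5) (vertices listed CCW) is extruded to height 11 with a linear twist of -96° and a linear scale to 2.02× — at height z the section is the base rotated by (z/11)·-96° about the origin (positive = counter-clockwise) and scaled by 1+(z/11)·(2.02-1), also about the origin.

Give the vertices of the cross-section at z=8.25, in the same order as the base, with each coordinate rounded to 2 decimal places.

t = z/height = 8.25/11 = 0.75
s = 1 + (scale-1)·z/height = 1 + (2.02-1)·8.25/11 = 1.765000
θ = twist·z/height = -96°·8.25/11 = -72.0000° = -1.256637 rad
cos θ = 0.309017, sin θ = -0.951057 (intermediates below are computed at full precision and shown rounded to 5 d.p.)
v1: (-4.5,4.5) → rotate → (2.88918,5.67033) → ×s → (5.09940,10.00813) → (5.10,10.01)
v2: (-4,-1.5) → rotate → (-2.66265,3.34070) → ×s → (-4.69958,5.89634) → (-4.70,5.90)
v3: (-3,-3.5) → rotate → (-4.25575,1.77161) → ×s → (-7.51140,3.12689) → (-7.51,3.13)
v4: (0,0.5) → rotate → (0.47553,0.15451) → ×s → (0.83931,0.27271) → (0.84,0.27)
v5: (-0.5,2.5) → rotate → (2.22313,1.24807) → ×s → (3.92383,2.20284) → (3.92,2.20)

Cross-section at z=8.25: (5.10,10.01) (-4.70,5.90) (-7.51,3.13) (0.84,0.27) (3.92,2.20)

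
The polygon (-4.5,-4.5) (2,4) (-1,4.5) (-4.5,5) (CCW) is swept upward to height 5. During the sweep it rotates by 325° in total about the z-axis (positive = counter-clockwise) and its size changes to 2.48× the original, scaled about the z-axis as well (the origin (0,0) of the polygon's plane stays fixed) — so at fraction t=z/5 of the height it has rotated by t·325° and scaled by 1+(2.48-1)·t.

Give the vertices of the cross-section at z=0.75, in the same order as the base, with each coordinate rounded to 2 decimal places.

t = z/height = 0.75/5 = 0.15
s = 1 + (scale-1)·z/height = 1 + (2.48-1)·0.75/5 = 1.222000
θ = twist·z/height = 325°·0.75/5 = 48.7500° = 0.850848 rad
cos θ = 0.659346, sin θ = 0.751840 (intermediates below are computed at full precision and shown rounded to 5 d.p.)
v1: (-4.5,-4.5) → rotate → (0.41622,-6.35034) → ×s → (0.50862,-7.76011) → (0.51,-7.76)
v2: (2,4) → rotate → (-1.68867,4.14106) → ×s → (-2.06355,5.06038) → (-2.06,5.06)
v3: (-1,4.5) → rotate → (-4.04262,2.21522) → ×s → (-4.94009,2.70699) → (-4.94,2.71)
v4: (-4.5,5) → rotate → (-6.72626,-0.08655) → ×s → (-8.21948,-0.10576) → (-8.22,-0.11)

Cross-section at z=0.75: (0.51,-7.76) (-2.06,5.06) (-4.94,2.71) (-8.22,-0.11)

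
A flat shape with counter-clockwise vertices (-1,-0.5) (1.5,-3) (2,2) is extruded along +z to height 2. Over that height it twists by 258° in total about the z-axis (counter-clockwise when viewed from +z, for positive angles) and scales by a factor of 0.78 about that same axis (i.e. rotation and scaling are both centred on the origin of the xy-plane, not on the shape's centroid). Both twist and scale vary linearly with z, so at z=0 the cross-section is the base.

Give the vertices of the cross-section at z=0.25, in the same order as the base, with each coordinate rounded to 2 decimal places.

Cross-section at z=0.25: (-0.56,-0.93) (2.79,-1.69) (0.61,2.68)

t = z/height = 0.25/2 = 0.125
s = 1 + (scale-1)·z/height = 1 + (0.78-1)·0.25/2 = 0.972500
θ = twist·z/height = 258°·0.25/2 = 32.2500° = 0.562869 rad
cos θ = 0.845728, sin θ = 0.533615 (intermediates below are computed at full precision and shown rounded to 5 d.p.)
v1: (-1,-0.5) → rotate → (-0.57892,-0.95648) → ×s → (-0.56300,-0.93018) → (-0.56,-0.93)
v2: (1.5,-3) → rotate → (2.86944,-1.73676) → ×s → (2.79053,-1.68900) → (2.79,-1.69)
v3: (2,2) → rotate → (0.62423,2.75868) → ×s → (0.60706,2.68282) → (0.61,2.68)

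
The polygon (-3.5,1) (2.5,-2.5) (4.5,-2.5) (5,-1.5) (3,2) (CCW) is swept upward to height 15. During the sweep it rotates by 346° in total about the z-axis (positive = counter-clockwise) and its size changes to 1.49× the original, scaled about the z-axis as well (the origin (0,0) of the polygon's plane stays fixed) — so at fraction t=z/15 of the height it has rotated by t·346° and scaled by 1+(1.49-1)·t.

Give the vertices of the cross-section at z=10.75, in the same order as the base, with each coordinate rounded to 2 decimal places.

t = z/height = 10.75/15 = 0.716667
s = 1 + (scale-1)·z/height = 1 + (1.49-1)·10.75/15 = 1.351167
θ = twist·z/height = 346°·10.75/15 = 247.9667° = 4.327835 rad
cos θ = -0.375146, sin θ = -0.926966 (intermediates below are computed at full precision and shown rounded to 5 d.p.)
v1: (-3.5,1) → rotate → (2.23998,2.86923) → ×s → (3.02658,3.87681) → (3.03,3.88)
v2: (2.5,-2.5) → rotate → (-3.25528,-1.37955) → ×s → (-4.39842,-1.86400) → (-4.40,-1.86)
v3: (4.5,-2.5) → rotate → (-4.00557,-3.23348) → ×s → (-5.41219,-4.36897) → (-5.41,-4.37)
v4: (5,-1.5) → rotate → (-3.26618,-4.07211) → ×s → (-4.41315,-5.50210) → (-4.41,-5.50)
v5: (3,2) → rotate → (0.72849,-3.53119) → ×s → (0.98432,-4.77123) → (0.98,-4.77)

Cross-section at z=10.75: (3.03,3.88) (-4.40,-1.86) (-5.41,-4.37) (-4.41,-5.50) (0.98,-4.77)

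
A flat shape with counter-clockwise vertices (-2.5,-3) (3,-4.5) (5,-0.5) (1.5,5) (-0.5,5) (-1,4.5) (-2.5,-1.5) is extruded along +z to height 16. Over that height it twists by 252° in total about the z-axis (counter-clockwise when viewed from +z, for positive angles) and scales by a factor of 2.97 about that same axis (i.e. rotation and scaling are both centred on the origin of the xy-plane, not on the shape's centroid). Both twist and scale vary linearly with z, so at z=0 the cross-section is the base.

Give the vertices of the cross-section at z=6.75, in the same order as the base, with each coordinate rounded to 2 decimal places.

t = z/height = 6.75/16 = 0.421875
s = 1 + (scale-1)·z/height = 1 + (2.97-1)·6.75/16 = 1.831094
θ = twist·z/height = 252°·6.75/16 = 106.3125° = 1.855503 rad
cos θ = -0.280876, sin θ = 0.959744 (intermediates below are computed at full precision and shown rounded to 5 d.p.)
v1: (-2.5,-3) → rotate → (3.58142,-1.55673) → ×s → (6.55792,-2.85052) → (6.56,-2.85)
v2: (3,-4.5) → rotate → (3.47622,4.14317) → ×s → (6.36528,7.58654) → (6.37,7.59)
v3: (5,-0.5) → rotate → (-0.92451,4.93916) → ×s → (-1.69286,9.04406) → (-1.69,9.04)
v4: (1.5,5) → rotate → (-5.22003,0.03524) → ×s → (-9.55837,0.06452) → (-9.56,0.06)
v5: (-0.5,5) → rotate → (-4.65828,-1.88425) → ×s → (-8.52975,-3.45024) → (-8.53,-3.45)
v6: (-1,4.5) → rotate → (-4.03797,-2.22369) → ×s → (-7.39391,-4.07178) → (-7.39,-4.07)
v7: (-2.5,-1.5) → rotate → (2.14181,-1.97805) → ×s → (3.92185,-3.62199) → (3.92,-3.62)

Cross-section at z=6.75: (6.56,-2.85) (6.37,7.59) (-1.69,9.04) (-9.56,0.06) (-8.53,-3.45) (-7.39,-4.07) (3.92,-3.62)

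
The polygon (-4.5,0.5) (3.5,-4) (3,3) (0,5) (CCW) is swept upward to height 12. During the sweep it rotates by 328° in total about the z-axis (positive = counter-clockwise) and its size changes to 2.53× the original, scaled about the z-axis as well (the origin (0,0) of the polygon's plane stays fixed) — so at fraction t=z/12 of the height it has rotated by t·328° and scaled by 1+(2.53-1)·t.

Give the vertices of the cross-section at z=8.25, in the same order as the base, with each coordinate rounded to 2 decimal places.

Cross-section at z=8.25: (7.20,5.87) (-10.89,0.63) (0.08,-8.71) (7.32,-7.19)

t = z/height = 8.25/12 = 0.6875
s = 1 + (scale-1)·z/height = 1 + (2.53-1)·8.25/12 = 2.051875
θ = twist·z/height = 328°·8.25/12 = 225.5000° = 3.935717 rad
cos θ = -0.700909, sin θ = -0.713250 (intermediates below are computed at full precision and shown rounded to 5 d.p.)
v1: (-4.5,0.5) → rotate → (3.51072,2.85917) → ×s → (7.20355,5.86666) → (7.20,5.87)
v2: (3.5,-4) → rotate → (-5.30618,0.30726) → ×s → (-10.88763,0.63046) → (-10.89,0.63)
v3: (3,3) → rotate → (0.03702,-4.24248) → ×s → (0.07597,-8.70504) → (0.08,-8.71)
v4: (0,5) → rotate → (3.56625,-3.50455) → ×s → (7.31750,-7.19089) → (7.32,-7.19)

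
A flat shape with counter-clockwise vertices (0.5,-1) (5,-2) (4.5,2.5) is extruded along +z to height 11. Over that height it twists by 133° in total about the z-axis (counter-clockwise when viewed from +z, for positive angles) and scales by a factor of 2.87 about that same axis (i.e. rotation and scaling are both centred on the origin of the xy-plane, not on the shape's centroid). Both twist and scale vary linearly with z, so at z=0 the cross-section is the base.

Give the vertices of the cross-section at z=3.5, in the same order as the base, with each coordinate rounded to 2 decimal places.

t = z/height = 3.5/11 = 0.318182
s = 1 + (scale-1)·z/height = 1 + (2.87-1)·3.5/11 = 1.595000
θ = twist·z/height = 133°·3.5/11 = 42.3182° = 0.738592 rad
cos θ = 0.739417, sin θ = 0.673247 (intermediates below are computed at full precision and shown rounded to 5 d.p.)
v1: (0.5,-1) → rotate → (1.04296,-0.40279) → ×s → (1.66351,-0.64246) → (1.66,-0.64)
v2: (5,-2) → rotate → (5.04358,1.88740) → ×s → (8.04451,3.01040) → (8.04,3.01)
v3: (4.5,2.5) → rotate → (1.64426,4.87816) → ×s → (2.62260,7.78066) → (2.62,7.78)

Cross-section at z=3.5: (1.66,-0.64) (8.04,3.01) (2.62,7.78)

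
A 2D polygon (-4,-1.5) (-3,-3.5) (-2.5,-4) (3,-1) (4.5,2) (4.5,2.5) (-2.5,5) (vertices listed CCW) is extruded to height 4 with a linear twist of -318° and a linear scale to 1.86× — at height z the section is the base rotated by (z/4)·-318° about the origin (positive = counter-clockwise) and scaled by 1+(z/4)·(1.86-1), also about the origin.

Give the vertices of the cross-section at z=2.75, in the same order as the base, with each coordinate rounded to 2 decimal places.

t = z/height = 2.75/4 = 0.6875
s = 1 + (scale-1)·z/height = 1 + (1.86-1)·2.75/4 = 1.591250
θ = twist·z/height = -318°·2.75/4 = -218.6250° = -3.815726 rad
cos θ = -0.781248, sin θ = 0.624221 (intermediates below are computed at full precision and shown rounded to 5 d.p.)
v1: (-4,-1.5) → rotate → (4.06132,-1.32501) → ×s → (6.46258,-2.10842) → (6.46,-2.11)
v2: (-3,-3.5) → rotate → (4.52852,0.86171) → ×s → (7.20600,1.37119) → (7.21,1.37)
v3: (-2.5,-4) → rotate → (4.45000,1.56444) → ×s → (7.08107,2.48942) → (7.08,2.49)
v4: (3,-1) → rotate → (-1.71952,2.65391) → ×s → (-2.73619,4.22303) → (-2.74,4.22)
v5: (4.5,2) → rotate → (-4.76406,1.24650) → ×s → (-7.58081,1.98349) → (-7.58,1.98)
v6: (4.5,2.5) → rotate → (-5.07617,0.85587) → ×s → (-8.07745,1.36191) → (-8.08,1.36)
v7: (-2.5,5) → rotate → (-1.16798,-5.46679) → ×s → (-1.85855,-8.69903) → (-1.86,-8.70)

Cross-section at z=2.75: (6.46,-2.11) (7.21,1.37) (7.08,2.49) (-2.74,4.22) (-7.58,1.98) (-8.08,1.36) (-1.86,-8.70)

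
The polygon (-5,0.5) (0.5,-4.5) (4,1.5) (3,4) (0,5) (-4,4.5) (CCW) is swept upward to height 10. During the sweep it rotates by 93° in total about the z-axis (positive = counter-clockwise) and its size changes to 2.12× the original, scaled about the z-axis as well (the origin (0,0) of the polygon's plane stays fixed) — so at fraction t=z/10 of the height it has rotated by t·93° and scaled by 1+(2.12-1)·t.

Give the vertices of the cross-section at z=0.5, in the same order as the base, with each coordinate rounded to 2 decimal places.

Cross-section at z=0.5: (-5.31,0.10) (0.91,-4.69) (4.08,1.92) (2.82,4.47) (-0.43,5.26) (-4.60,4.39)

t = z/height = 0.5/10 = 0.05
s = 1 + (scale-1)·z/height = 1 + (2.12-1)·0.5/10 = 1.056000
θ = twist·z/height = 93°·0.5/10 = 4.6500° = 0.081158 rad
cos θ = 0.996709, sin θ = 0.081069 (intermediates below are computed at full precision and shown rounded to 5 d.p.)
v1: (-5,0.5) → rotate → (-5.02408,0.09301) → ×s → (-5.30543,0.09822) → (-5.31,0.10)
v2: (0.5,-4.5) → rotate → (0.86316,-4.44465) → ×s → (0.91150,-4.69355) → (0.91,-4.69)
v3: (4,1.5) → rotate → (3.86523,1.81934) → ×s → (4.08168,1.92122) → (4.08,1.92)
v4: (3,4) → rotate → (2.66585,4.23004) → ×s → (2.81514,4.46692) → (2.82,4.47)
v5: (0,5) → rotate → (-0.40534,4.98354) → ×s → (-0.42804,5.26262) → (-0.43,5.26)
v6: (-4,4.5) → rotate → (-4.35164,4.16091) → ×s → (-4.59534,4.39392) → (-4.60,4.39)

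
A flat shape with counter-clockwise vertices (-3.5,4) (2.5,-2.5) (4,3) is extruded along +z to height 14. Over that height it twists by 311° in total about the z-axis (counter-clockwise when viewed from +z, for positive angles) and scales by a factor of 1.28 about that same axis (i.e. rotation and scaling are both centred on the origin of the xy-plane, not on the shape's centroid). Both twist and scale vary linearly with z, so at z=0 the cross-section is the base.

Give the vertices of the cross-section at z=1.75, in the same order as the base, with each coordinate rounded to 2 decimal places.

Cross-section at z=1.75: (-5.42,0.95) (3.64,-0.39) (1.27,5.02)

t = z/height = 1.75/14 = 0.125
s = 1 + (scale-1)·z/height = 1 + (1.28-1)·1.75/14 = 1.035000
θ = twist·z/height = 311°·1.75/14 = 38.8750° = 0.678497 rad
cos θ = 0.778517, sin θ = 0.627623 (intermediates below are computed at full precision and shown rounded to 5 d.p.)
v1: (-3.5,4) → rotate → (-5.23530,0.91739) → ×s → (-5.41854,0.94949) → (-5.42,0.95)
v2: (2.5,-2.5) → rotate → (3.51535,-0.37723) → ×s → (3.63839,-0.39044) → (3.64,-0.39)
v3: (4,3) → rotate → (1.23120,4.84604) → ×s → (1.27429,5.01566) → (1.27,5.02)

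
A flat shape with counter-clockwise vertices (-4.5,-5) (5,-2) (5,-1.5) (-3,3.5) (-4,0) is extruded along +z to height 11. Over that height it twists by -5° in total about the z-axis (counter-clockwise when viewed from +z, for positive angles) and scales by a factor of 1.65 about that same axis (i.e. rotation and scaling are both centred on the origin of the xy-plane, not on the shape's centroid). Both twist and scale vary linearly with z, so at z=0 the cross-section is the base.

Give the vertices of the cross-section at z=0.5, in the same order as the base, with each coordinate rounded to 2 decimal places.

t = z/height = 0.5/11 = 0.0454545
s = 1 + (scale-1)·z/height = 1 + (1.65-1)·0.5/11 = 1.029545
θ = twist·z/height = -5°·0.5/11 = -0.2273° = -0.003967 rad
cos θ = 0.999992, sin θ = -0.003967 (intermediates below are computed at full precision and shown rounded to 5 d.p.)
v1: (-4.5,-5) → rotate → (-4.51980,-4.98211) → ×s → (-4.65334,-5.12931) → (-4.65,-5.13)
v2: (5,-2) → rotate → (4.99203,-2.01982) → ×s → (5.13952,-2.07949) → (5.14,-2.08)
v3: (5,-1.5) → rotate → (4.99401,-1.51982) → ×s → (5.14156,-1.56473) → (5.14,-1.56)
v4: (-3,3.5) → rotate → (-2.98609,3.51187) → ×s → (-3.07432,3.61563) → (-3.07,3.62)
v5: (-4,0) → rotate → (-3.99997,0.01587) → ×s → (-4.11815,0.01634) → (-4.12,0.02)

Cross-section at z=0.5: (-4.65,-5.13) (5.14,-2.08) (5.14,-1.56) (-3.07,3.62) (-4.12,0.02)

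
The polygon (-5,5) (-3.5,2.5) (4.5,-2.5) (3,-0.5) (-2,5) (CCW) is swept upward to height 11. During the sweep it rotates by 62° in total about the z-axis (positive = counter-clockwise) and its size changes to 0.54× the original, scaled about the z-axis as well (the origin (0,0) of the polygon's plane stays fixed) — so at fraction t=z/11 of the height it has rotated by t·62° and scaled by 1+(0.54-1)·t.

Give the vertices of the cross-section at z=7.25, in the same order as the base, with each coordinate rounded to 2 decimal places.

Cross-section at z=7.25: (-4.91,0.36) (-2.98,-0.28) (3.51,0.73) (1.81,1.10) (-3.33,1.72)

t = z/height = 7.25/11 = 0.659091
s = 1 + (scale-1)·z/height = 1 + (0.54-1)·7.25/11 = 0.696818
θ = twist·z/height = 62°·7.25/11 = 40.8636° = 0.713205 rad
cos θ = 0.756269, sin θ = 0.654261 (intermediates below are computed at full precision and shown rounded to 5 d.p.)
v1: (-5,5) → rotate → (-7.05265,0.51004) → ×s → (-4.91441,0.35540) → (-4.91,0.36)
v2: (-3.5,2.5) → rotate → (-4.28259,-0.39924) → ×s → (-2.98419,-0.27820) → (-2.98,-0.28)
v3: (4.5,-2.5) → rotate → (5.03886,1.05350) → ×s → (3.51117,0.73410) → (3.51,0.73)
v4: (3,-0.5) → rotate → (2.59594,1.58465) → ×s → (1.80890,1.10421) → (1.81,1.10)
v5: (-2,5) → rotate → (-4.78384,2.47282) → ×s → (-3.33347,1.72311) → (-3.33,1.72)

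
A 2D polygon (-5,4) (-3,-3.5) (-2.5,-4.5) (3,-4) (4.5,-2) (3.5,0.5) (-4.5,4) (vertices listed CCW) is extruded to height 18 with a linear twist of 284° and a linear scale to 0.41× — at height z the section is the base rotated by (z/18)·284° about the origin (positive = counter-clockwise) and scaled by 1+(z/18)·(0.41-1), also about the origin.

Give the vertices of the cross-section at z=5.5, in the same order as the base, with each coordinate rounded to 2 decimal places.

Cross-section at z=5.5: (-3.50,-3.91) (2.73,-2.62) (3.57,-2.25) (3.41,2.27) (1.84,3.59) (-0.25,2.89) (-3.48,-3.50)

t = z/height = 5.5/18 = 0.305556
s = 1 + (scale-1)·z/height = 1 + (0.41-1)·5.5/18 = 0.819722
θ = twist·z/height = 284°·5.5/18 = 86.7778° = 1.514558 rad
cos θ = 0.056209, sin θ = 0.998419 (intermediates below are computed at full precision and shown rounded to 5 d.p.)
v1: (-5,4) → rotate → (-4.27472,-4.76726) → ×s → (-3.50408,-3.90783) → (-3.50,-3.91)
v2: (-3,-3.5) → rotate → (3.32584,-3.19199) → ×s → (2.72627,-2.61654) → (2.73,-2.62)
v3: (-2.5,-4.5) → rotate → (4.35236,-2.74899) → ×s → (3.56773,-2.25341) → (3.57,-2.25)
v4: (3,-4) → rotate → (4.16230,2.77042) → ×s → (3.41193,2.27098) → (3.41,2.27)
v5: (4.5,-2) → rotate → (2.24978,4.38047) → ×s → (1.84419,3.59077) → (1.84,3.59)
v6: (3.5,0.5) → rotate → (-0.30248,3.52257) → ×s → (-0.24795,2.88753) → (-0.25,2.89)
v7: (-4.5,4) → rotate → (-4.24662,-4.26805) → ×s → (-3.48105,-3.49862) → (-3.48,-3.50)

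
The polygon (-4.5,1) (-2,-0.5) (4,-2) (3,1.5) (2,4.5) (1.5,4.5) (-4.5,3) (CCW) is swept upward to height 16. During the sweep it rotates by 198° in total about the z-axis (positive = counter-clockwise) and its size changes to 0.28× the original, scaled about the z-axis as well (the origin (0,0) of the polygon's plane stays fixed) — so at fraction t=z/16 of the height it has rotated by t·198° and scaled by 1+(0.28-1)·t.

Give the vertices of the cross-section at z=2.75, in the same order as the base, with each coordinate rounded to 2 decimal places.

Cross-section at z=2.75: (-3.76,-1.48) (-1.21,-1.34) (3.89,0.51) (1.44,2.56) (-0.75,4.25) (-1.12,4.00) (-4.74,-0.03)

t = z/height = 2.75/16 = 0.171875
s = 1 + (scale-1)·z/height = 1 + (0.28-1)·2.75/16 = 0.876250
θ = twist·z/height = 198°·2.75/16 = 34.0313° = 0.593957 rad
cos θ = 0.828732, sin θ = 0.559645 (intermediates below are computed at full precision and shown rounded to 5 d.p.)
v1: (-4.5,1) → rotate → (-4.28894,-1.68967) → ×s → (-3.75818,-1.48057) → (-3.76,-1.48)
v2: (-2,-0.5) → rotate → (-1.37764,-1.53366) → ×s → (-1.20716,-1.34387) → (-1.21,-1.34)
v3: (4,-2) → rotate → (4.43422,0.58112) → ×s → (3.88549,0.50920) → (3.89,0.51)
v4: (3,1.5) → rotate → (1.64673,2.92203) → ×s → (1.44295,2.56043) → (1.44,2.56)
v5: (2,4.5) → rotate → (-0.86094,4.84859) → ×s → (-0.75440,4.24857) → (-0.75,4.25)
v6: (1.5,4.5) → rotate → (-1.27530,4.56876) → ×s → (-1.11748,4.00338) → (-1.12,4.00)
v7: (-4.5,3) → rotate → (-5.40823,-0.03221) → ×s → (-4.73896,-0.02822) → (-4.74,-0.03)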